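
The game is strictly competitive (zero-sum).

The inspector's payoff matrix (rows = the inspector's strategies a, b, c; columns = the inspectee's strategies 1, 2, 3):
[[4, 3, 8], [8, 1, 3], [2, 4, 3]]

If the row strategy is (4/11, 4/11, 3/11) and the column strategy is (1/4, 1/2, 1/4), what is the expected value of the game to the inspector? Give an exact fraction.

163/44

Against (1/4, 1/2, 1/4), each row's expected payoff is a: 9/2; b: 13/4; c: 13/4.
Taking the (4/11, 4/11, 3/11)-weighted average: (4/11)·(9/2) + (4/11)·(13/4) + (3/11)·(13/4) = 163/44.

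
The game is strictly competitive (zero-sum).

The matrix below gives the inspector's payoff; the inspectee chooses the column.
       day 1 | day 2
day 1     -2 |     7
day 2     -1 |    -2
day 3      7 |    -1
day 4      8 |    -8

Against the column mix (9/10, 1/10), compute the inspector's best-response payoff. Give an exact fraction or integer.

32/5

day 1: (-2)·(9/10) + (7)·(1/10) = -11/10.
day 2: (-1)·(9/10) + (-2)·(1/10) = -11/10.
day 3: (7)·(9/10) + (-1)·(1/10) = 31/5.
day 4: (8)·(9/10) + (-8)·(1/10) = 32/5.
The best pure response is day 4 with expected payoff 32/5.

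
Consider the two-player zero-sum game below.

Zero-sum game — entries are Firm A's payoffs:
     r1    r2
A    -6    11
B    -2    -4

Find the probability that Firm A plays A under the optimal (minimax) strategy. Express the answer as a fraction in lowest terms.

Row minima are -6 and -4, so Firm A's maximin is -4; column maxima are -2 and 11, so Firm B's minimax is -2. These differ, so the equilibrium is in mixed strategies.
Let Firm A play A with probability p. Firm B is indifferent when −6p − 2(1−p) = 11p − 4(1−p), giving p = 2/19.

2/19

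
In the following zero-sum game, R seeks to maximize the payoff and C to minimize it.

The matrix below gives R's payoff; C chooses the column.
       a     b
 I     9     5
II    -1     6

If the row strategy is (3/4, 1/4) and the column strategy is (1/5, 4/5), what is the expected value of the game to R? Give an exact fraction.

Against (1/5, 4/5), each row's expected payoff is I: 29/5; II: 23/5.
Taking the (3/4, 1/4)-weighted average: (3/4)·(29/5) + (1/4)·(23/5) = 11/2.

11/2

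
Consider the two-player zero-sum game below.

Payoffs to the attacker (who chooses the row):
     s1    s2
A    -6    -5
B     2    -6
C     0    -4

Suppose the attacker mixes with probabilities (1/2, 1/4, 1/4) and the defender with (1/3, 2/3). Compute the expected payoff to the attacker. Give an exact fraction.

Against (1/3, 2/3), each row's expected payoff is A: -16/3; B: -10/3; C: -8/3.
Taking the (1/2, 1/4, 1/4)-weighted average: (1/2)·(-16/3) + (1/4)·(-10/3) + (1/4)·(-8/3) = -25/6.

-25/6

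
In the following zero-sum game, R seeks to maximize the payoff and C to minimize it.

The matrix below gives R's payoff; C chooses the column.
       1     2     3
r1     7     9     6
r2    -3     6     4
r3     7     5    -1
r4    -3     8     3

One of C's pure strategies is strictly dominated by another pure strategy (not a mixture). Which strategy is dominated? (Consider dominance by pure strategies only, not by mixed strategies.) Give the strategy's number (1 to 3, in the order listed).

C prefers columns that give R less. Compare 2 with 3: 6 < 9, 4 < 6, -1 < 5, 3 < 8.
So 3 strictly dominates 2 for C; 2 is strictly dominated.

2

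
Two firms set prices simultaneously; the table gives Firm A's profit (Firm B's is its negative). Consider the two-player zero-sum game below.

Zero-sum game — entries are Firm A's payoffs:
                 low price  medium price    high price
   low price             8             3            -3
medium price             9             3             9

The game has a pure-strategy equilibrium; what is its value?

Row minima: -3, 3 → Firm A's maximin is 3.
Column maxima: 9, 3, 9 → Firm B's minimax is 3.
They coincide at (medium price, medium price), so the value is 3.

3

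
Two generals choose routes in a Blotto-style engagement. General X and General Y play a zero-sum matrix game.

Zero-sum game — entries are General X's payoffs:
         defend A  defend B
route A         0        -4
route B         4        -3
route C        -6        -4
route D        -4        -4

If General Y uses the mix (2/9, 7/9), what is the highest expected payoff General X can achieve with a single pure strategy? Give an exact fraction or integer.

route A: (0)·(2/9) + (-4)·(7/9) = -28/9.
route B: (4)·(2/9) + (-3)·(7/9) = -13/9.
route C: (-6)·(2/9) + (-4)·(7/9) = -40/9.
route D: (-4)·(2/9) + (-4)·(7/9) = -4.
The best pure response is route B with expected payoff -13/9.

-13/9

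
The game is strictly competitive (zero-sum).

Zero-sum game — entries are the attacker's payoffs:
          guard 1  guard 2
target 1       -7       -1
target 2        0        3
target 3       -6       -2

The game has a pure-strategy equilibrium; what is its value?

Row minima: -7, 0, -6 → the attacker's maximin is 0.
Column maxima: 0, 3 → the defender's minimax is 0.
They coincide at (target 2, guard 1), so the value is 0.

0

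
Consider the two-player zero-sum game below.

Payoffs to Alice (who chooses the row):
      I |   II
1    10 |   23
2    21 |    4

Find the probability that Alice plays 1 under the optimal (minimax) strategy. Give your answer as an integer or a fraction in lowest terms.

Row minima are 10 and 4, so Alice's maximin is 10; column maxima are 21 and 23, so Bob's minimax is 21. These differ, so the equilibrium is in mixed strategies.
Let Alice play 1 with probability p. Bob is indifferent when 10p + 21(1−p) = 23p + 4(1−p), giving p = 17/30.

17/30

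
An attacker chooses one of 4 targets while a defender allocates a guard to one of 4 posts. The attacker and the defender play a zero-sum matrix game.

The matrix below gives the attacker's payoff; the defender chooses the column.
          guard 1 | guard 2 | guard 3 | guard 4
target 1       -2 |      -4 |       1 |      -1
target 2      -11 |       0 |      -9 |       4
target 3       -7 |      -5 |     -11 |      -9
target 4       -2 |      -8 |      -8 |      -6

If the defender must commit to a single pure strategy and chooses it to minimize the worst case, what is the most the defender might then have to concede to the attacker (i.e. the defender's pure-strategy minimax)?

The worst case (largest entry) in each column is guard 1: -2, guard 2: 0, guard 3: 1, guard 4: 4.
The best (smallest) of these is -2.

-2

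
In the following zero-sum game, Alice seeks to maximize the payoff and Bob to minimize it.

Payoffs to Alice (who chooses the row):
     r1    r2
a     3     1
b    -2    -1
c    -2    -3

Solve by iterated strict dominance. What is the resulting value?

Row b is strictly dominated by row a (3>-2, 1>-1); eliminate b.
Column r1 is strictly dominated by r2 for Bob (1<3, -3<-2); eliminate r1.
Row c is strictly dominated by row a (1>-3); eliminate c.
Only (a, r2) remains, with payoff 1.

1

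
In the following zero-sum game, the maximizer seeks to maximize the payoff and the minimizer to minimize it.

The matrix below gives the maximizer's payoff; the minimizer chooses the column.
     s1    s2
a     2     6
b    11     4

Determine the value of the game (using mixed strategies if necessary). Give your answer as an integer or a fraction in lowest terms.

Row minima are 2 and 4, so the maximizer's maximin is 4; column maxima are 11 and 6, so the minimizer's minimax is 6. These differ, so the equilibrium is in mixed strategies.
Let the maximizer play a with probability p. The minimizer is indifferent when 2p + 11(1−p) = 6p + 4(1−p), giving p = 7/11.
Let the minimizer play s1 with probability q. The maximizer is indifferent when 2q + 6(1−q) = 11q + 4(1−q), giving q = 2/11.
The value is 2·(2/11) + (6)·(9/11) = 58/11.

58/11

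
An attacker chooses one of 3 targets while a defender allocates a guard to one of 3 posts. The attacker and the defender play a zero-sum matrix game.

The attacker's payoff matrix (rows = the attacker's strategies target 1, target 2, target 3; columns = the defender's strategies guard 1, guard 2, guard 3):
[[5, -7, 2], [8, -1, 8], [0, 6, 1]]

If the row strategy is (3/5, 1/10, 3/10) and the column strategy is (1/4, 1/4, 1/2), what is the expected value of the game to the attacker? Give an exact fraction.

59/40

Against (1/4, 1/4, 1/2), each row's expected payoff is target 1: 1/2; target 2: 23/4; target 3: 2.
Taking the (3/5, 1/10, 3/10)-weighted average: (3/5)·(1/2) + (1/10)·(23/4) + (3/10)·(2) = 59/40.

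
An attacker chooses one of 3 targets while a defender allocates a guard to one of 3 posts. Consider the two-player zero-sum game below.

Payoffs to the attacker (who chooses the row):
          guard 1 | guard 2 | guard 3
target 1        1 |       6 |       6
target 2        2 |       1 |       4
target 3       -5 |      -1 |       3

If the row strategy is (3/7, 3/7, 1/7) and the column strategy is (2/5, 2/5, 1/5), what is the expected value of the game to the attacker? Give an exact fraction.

81/35

Against (2/5, 2/5, 1/5), each row's expected payoff is target 1: 4; target 2: 2; target 3: -9/5.
Taking the (3/7, 3/7, 1/7)-weighted average: (3/7)·(4) + (3/7)·(2) + (1/7)·(-9/5) = 81/35.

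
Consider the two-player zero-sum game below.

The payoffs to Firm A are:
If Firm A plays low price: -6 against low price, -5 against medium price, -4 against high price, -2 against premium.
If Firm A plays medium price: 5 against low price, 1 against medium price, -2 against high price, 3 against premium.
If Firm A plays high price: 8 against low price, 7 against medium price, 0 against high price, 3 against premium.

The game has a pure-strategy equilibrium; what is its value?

0

Row minima: -6, -2, 0 → Firm A's maximin is 0.
Column maxima: 8, 7, 0, 3 → Firm B's minimax is 0.
They coincide at (high price, high price), so the value is 0.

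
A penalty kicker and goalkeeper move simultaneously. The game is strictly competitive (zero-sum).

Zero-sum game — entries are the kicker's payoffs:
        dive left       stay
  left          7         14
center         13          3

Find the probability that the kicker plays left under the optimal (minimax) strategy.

10/17

Row minima are 7 and 3, so the kicker's maximin is 7; column maxima are 13 and 14, so the goalkeeper's minimax is 13. These differ, so the equilibrium is in mixed strategies.
Let the kicker play left with probability p. The goalkeeper is indifferent when 7p + 13(1−p) = 14p + 3(1−p), giving p = 10/17.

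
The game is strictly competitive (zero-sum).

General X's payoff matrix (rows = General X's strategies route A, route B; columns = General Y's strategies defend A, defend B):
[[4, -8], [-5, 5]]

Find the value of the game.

Row minima are -8 and -5, so General X's maximin is -5; column maxima are 4 and 5, so General Y's minimax is 4. These differ, so the equilibrium is in mixed strategies.
Let General X play route A with probability p. General Y is indifferent when 4p − 5(1−p) = −8p + 5(1−p), giving p = 5/11.
Let General Y play defend A with probability q. General X is indifferent when 4q − 8(1−q) = −5q + 5(1−q), giving q = 13/22.
The value is 4·(13/22) + (-8)·(9/22) = -10/11.

-10/11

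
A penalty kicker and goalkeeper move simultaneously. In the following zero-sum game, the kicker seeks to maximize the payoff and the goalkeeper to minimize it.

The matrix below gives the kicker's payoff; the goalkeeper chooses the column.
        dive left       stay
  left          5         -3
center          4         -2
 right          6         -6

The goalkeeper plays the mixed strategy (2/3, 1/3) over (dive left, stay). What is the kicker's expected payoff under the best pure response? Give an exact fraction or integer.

left: (5)·(2/3) + (-3)·(1/3) = 7/3.
center: (4)·(2/3) + (-2)·(1/3) = 2.
right: (6)·(2/3) + (-6)·(1/3) = 2.
The best pure response is left with expected payoff 7/3.

7/3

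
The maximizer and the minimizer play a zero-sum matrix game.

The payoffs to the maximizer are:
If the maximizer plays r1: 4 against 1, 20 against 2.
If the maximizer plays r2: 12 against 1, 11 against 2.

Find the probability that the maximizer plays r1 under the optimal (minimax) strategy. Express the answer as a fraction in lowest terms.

Row minima are 4 and 11, so the maximizer's maximin is 11; column maxima are 12 and 20, so the minimizer's minimax is 12. These differ, so the equilibrium is in mixed strategies.
Let the maximizer play r1 with probability p. The minimizer is indifferent when 4p + 12(1−p) = 20p + 11(1−p), giving p = 1/17.

1/17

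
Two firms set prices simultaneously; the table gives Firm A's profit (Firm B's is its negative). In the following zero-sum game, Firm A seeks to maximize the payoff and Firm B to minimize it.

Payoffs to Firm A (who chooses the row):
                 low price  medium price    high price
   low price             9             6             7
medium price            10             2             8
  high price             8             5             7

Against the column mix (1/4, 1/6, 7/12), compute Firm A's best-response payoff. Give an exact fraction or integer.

15/2

low price: (9)·(1/4) + (6)·(1/6) + (7)·(7/12) = 22/3.
medium price: (10)·(1/4) + (2)·(1/6) + (8)·(7/12) = 15/2.
high price: (8)·(1/4) + (5)·(1/6) + (7)·(7/12) = 83/12.
The best pure response is medium price with expected payoff 15/2.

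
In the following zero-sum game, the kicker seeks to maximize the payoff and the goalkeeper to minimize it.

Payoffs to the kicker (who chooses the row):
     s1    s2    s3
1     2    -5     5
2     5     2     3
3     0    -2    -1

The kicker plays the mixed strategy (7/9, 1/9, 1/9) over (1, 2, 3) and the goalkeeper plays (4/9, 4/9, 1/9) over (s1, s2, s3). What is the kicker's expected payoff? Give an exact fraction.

Against (4/9, 4/9, 1/9), each row's expected payoff is 1: -7/9; 2: 31/9; 3: -1.
Taking the (7/9, 1/9, 1/9)-weighted average: (7/9)·(-7/9) + (1/9)·(31/9) + (1/9)·(-1) = -1/3.

-1/3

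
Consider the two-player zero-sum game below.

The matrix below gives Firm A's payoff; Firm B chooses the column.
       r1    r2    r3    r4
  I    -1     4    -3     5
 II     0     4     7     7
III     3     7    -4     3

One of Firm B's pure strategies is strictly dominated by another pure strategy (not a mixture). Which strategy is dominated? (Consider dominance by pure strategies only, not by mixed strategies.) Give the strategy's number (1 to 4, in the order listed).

Firm B prefers columns that give Firm A less. Compare r2 with r1: -1 < 4, 0 < 4, 3 < 7.
So r1 strictly dominates r2 for Firm B; r2 is strictly dominated.

2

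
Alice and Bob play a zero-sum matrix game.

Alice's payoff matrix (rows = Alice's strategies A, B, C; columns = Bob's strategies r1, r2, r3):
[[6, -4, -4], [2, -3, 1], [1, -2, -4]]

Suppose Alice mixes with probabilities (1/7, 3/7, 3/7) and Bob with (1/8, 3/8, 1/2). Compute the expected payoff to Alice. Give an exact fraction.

Against (1/8, 3/8, 1/2), each row's expected payoff is A: -11/4; B: -3/8; C: -21/8.
Taking the (1/7, 3/7, 3/7)-weighted average: (1/7)·(-11/4) + (3/7)·(-3/8) + (3/7)·(-21/8) = -47/28.

-47/28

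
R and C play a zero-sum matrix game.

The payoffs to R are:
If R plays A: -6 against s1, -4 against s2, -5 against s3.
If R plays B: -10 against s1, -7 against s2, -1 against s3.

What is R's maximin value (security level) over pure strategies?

-6

The worst-case payoff for each row is A: -6, B: -10.
The best of these is -6.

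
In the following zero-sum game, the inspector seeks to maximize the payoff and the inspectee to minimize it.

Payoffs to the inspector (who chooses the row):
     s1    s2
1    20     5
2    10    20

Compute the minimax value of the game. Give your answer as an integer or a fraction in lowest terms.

14

Row minima are 5 and 10, so the inspector's maximin is 10; column maxima are 20 and 20, so the inspectee's minimax is 20. These differ, so the equilibrium is in mixed strategies.
Let the inspector play 1 with probability p. The inspectee is indifferent when 20p + 10(1−p) = 5p + 20(1−p), giving p = 2/5.
Let the inspectee play s1 with probability q. The inspector is indifferent when 20q + 5(1−q) = 10q + 20(1−q), giving q = 3/5.
The value is 20·(3/5) + (5)·(2/5) = 14.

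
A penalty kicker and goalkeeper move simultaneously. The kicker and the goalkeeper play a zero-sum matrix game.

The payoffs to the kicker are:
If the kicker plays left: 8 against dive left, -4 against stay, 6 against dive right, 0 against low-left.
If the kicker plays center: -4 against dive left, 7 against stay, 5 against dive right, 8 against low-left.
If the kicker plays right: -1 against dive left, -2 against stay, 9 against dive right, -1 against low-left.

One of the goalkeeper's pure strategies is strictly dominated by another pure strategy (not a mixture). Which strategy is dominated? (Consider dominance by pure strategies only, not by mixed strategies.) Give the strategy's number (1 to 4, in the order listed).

4

The goalkeeper prefers columns that give the kicker less. Compare low-left with stay: -4 < 0, 7 < 8, -2 < -1.
So stay strictly dominates low-left for the goalkeeper; low-left is strictly dominated.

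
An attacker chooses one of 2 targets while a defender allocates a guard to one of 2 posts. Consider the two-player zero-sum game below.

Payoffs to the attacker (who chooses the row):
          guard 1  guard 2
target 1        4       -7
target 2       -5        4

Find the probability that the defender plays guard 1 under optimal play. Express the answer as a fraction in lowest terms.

11/20

Row minima are -7 and -5, so the attacker's maximin is -5; column maxima are 4 and 4, so the defender's minimax is 4. These differ, so the equilibrium is in mixed strategies.
Let the defender play guard 1 with probability q. The attacker is indifferent when 4q − 7(1−q) = −5q + 4(1−q), giving q = 11/20.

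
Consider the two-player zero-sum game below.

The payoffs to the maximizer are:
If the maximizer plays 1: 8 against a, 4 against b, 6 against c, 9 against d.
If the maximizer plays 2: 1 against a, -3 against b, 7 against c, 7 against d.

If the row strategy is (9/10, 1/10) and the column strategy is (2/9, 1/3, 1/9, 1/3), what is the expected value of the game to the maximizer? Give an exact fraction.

19/3

Against (2/9, 1/3, 1/9, 1/3), each row's expected payoff is 1: 61/9; 2: 7/3.
Taking the (9/10, 1/10)-weighted average: (9/10)·(61/9) + (1/10)·(7/3) = 19/3.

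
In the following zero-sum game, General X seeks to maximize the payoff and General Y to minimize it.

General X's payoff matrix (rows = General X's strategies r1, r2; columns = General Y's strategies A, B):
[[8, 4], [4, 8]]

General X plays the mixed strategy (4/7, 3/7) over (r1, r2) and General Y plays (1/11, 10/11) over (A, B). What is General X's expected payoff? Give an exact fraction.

444/77

Against (1/11, 10/11), each row's expected payoff is r1: 48/11; r2: 84/11.
Taking the (4/7, 3/7)-weighted average: (4/7)·(48/11) + (3/7)·(84/11) = 444/77.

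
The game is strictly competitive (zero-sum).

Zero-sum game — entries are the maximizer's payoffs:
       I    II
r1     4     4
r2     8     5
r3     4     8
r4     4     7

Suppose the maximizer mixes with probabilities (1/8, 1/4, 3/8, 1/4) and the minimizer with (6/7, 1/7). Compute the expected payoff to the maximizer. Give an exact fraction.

Against (6/7, 1/7), each row's expected payoff is r1: 4; r2: 53/7; r3: 32/7; r4: 31/7.
Taking the (1/8, 1/4, 3/8, 1/4)-weighted average: (1/8)·(4) + (1/4)·(53/7) + (3/8)·(32/7) + (1/4)·(31/7) = 73/14.

73/14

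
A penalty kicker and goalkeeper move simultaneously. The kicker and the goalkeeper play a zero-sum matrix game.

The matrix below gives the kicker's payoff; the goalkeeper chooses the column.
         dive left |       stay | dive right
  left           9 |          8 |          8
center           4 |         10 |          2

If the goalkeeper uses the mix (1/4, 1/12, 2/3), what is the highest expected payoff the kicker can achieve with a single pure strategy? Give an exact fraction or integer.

33/4

left: (9)·(1/4) + (8)·(1/12) + (8)·(2/3) = 33/4.
center: (4)·(1/4) + (10)·(1/12) + (2)·(2/3) = 19/6.
The best pure response is left with expected payoff 33/4.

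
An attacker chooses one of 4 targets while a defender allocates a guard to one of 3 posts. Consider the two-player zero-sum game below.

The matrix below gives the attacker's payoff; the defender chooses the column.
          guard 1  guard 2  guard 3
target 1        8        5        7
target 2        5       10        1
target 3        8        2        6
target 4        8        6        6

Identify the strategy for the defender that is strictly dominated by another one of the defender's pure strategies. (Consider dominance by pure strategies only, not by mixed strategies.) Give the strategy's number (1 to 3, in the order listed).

The defender prefers columns that give the attacker less. Compare guard 1 with guard 3: 7 < 8, 1 < 5, 6 < 8, 6 < 8.
So guard 3 strictly dominates guard 1 for the defender; guard 1 is strictly dominated.

1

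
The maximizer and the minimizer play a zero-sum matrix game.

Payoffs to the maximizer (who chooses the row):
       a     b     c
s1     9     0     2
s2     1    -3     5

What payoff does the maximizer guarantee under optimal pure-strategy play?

0

Row minima: 0, -3 → the maximizer's maximin is 0.
Column maxima: 9, 0, 5 → the minimizer's minimax is 0.
They coincide at (s1, b), so the value is 0.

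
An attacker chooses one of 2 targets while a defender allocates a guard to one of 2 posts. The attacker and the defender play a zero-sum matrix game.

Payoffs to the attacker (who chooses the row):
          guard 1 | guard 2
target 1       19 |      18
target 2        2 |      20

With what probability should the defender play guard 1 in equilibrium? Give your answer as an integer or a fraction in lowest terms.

Row minima are 18 and 2, so the attacker's maximin is 18; column maxima are 19 and 20, so the defender's minimax is 19. These differ, so the equilibrium is in mixed strategies.
Let the defender play guard 1 with probability q. The attacker is indifferent when 19q + 18(1−q) = 2q + 20(1−q), giving q = 2/19.

2/19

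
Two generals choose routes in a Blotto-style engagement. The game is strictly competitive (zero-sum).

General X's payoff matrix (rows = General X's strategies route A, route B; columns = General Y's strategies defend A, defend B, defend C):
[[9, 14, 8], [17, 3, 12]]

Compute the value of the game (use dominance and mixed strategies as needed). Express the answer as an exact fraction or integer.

Column defend A is strictly dominated by defend C for General Y (it gives General X more in every row).
The remaining 2×2 game on (route A, route B) × (defend B, defend C) has no saddle point. Let General X play route A with probability p; indifference gives 14p + 3(1−p) = 8p + 12(1−p), so p = 3/5.
Similarly General Y's optimal q on defend B is 4/15, and the value is 14·(4/15) + (8)·(11/15) = 48/5.

48/5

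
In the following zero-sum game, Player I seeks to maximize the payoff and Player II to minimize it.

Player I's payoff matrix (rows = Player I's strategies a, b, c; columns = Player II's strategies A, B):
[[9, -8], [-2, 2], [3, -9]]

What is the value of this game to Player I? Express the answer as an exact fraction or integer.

Row c is strictly dominated by row a, so Player I never plays it.
The remaining 2×2 game on (a, b) × (A, B) has no saddle point. Let Player I play a with probability p; indifference gives 9p − 2(1−p) = −8p + 2(1−p), so p = 4/21.
Similarly Player II's optimal q on A is 10/21, and the value is 9·(10/21) + (-8)·(11/21) = 2/21.

2/21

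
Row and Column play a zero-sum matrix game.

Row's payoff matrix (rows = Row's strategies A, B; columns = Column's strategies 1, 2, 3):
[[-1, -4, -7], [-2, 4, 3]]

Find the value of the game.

Column 2 is strictly dominated by 3 for Column (it gives Row more in every row).
The remaining 2×2 game on (A, B) × (1, 3) has no saddle point. Let Row play A with probability p; indifference gives −p − 2(1−p) = −7p + 3(1−p), so p = 5/11.
Similarly Column's optimal q on 1 is 10/11, and the value is -1·(10/11) + (-7)·(1/11) = -17/11.

-17/11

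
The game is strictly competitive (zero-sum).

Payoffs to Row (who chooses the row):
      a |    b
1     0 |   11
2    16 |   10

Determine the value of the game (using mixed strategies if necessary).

176/17

Row minima are 0 and 10, so Row's maximin is 10; column maxima are 16 and 11, so Column's minimax is 11. These differ, so the equilibrium is in mixed strategies.
Let Row play 1 with probability p. Column is indifferent when 16(1−p) = 11p + 10(1−p), giving p = 6/17.
Let Column play a with probability q. Row is indifferent when 11(1−q) = 16q + 10(1−q), giving q = 1/17.
The value is 0·(1/17) + (11)·(16/17) = 176/17.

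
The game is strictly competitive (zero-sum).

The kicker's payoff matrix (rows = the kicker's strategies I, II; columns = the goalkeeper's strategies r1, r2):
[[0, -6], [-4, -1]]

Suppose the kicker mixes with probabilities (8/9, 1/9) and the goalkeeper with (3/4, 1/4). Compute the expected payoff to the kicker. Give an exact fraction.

Against (3/4, 1/4), each row's expected payoff is I: -3/2; II: -13/4.
Taking the (8/9, 1/9)-weighted average: (8/9)·(-3/2) + (1/9)·(-13/4) = -61/36.

-61/36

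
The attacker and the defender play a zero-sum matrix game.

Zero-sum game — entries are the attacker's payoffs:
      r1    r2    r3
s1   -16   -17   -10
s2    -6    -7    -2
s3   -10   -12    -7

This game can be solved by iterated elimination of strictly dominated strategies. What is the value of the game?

Column r1 is strictly dominated by r2 for the defender (-17<-16, -7<-6, -12<-10); eliminate r1.
Row s3 is strictly dominated by row s2 (-7>-12, -2>-7); eliminate s3.
Column r3 is strictly dominated by r2 for the defender (-17<-10, -7<-2); eliminate r3.
Row s1 is strictly dominated by row s2 (-7>-17); eliminate s1.
Only (s2, r2) remains, with payoff -7.

-7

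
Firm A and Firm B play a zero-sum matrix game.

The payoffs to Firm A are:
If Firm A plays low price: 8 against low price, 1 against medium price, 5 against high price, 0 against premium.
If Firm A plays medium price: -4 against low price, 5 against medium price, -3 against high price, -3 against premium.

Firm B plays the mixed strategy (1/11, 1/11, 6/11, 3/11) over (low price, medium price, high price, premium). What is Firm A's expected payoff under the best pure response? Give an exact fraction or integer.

39/11

low price: (8)·(1/11) + (1)·(1/11) + (5)·(6/11) + (0)·(3/11) = 39/11.
medium price: (-4)·(1/11) + (5)·(1/11) + (-3)·(6/11) + (-3)·(3/11) = -26/11.
The best pure response is low price with expected payoff 39/11.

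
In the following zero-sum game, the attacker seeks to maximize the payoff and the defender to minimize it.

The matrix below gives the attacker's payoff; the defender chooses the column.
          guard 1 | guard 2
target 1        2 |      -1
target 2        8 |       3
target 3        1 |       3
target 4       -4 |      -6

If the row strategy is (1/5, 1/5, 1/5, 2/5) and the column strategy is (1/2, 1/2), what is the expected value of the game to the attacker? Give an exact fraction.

-2/5

Against (1/2, 1/2), each row's expected payoff is target 1: 1/2; target 2: 11/2; target 3: 2; target 4: -5.
Taking the (1/5, 1/5, 1/5, 2/5)-weighted average: (1/5)·(1/2) + (1/5)·(11/2) + (1/5)·(2) + (2/5)·(-5) = -2/5.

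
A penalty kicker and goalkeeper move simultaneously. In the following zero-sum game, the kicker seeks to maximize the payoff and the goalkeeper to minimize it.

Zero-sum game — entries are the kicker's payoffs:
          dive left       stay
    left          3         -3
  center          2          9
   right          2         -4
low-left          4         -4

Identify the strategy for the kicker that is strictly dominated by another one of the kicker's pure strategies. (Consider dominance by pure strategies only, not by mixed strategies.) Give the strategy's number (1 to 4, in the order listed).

3

Compare right with left: 3 > 2, -3 > -4.
So left strictly dominates right for the kicker; right is strictly dominated.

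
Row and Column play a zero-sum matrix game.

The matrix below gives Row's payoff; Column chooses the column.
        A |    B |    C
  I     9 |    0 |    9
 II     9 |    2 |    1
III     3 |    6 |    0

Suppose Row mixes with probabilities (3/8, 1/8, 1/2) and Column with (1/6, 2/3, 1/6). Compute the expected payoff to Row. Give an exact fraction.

Against (1/6, 2/3, 1/6), each row's expected payoff is I: 3; II: 3; III: 9/2.
Taking the (3/8, 1/8, 1/2)-weighted average: (3/8)·(3) + (1/8)·(3) + (1/2)·(9/2) = 15/4.

15/4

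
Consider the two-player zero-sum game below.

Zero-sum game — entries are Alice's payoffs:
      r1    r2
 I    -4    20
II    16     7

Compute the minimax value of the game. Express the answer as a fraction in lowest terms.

116/11

Row minima are -4 and 7, so Alice's maximin is 7; column maxima are 16 and 20, so Bob's minimax is 16. These differ, so the equilibrium is in mixed strategies.
Let Alice play I with probability p. Bob is indifferent when −4p + 16(1−p) = 20p + 7(1−p), giving p = 3/11.
Let Bob play r1 with probability q. Alice is indifferent when −4q + 20(1−q) = 16q + 7(1−q), giving q = 13/33.
The value is -4·(13/33) + (20)·(20/33) = 116/11.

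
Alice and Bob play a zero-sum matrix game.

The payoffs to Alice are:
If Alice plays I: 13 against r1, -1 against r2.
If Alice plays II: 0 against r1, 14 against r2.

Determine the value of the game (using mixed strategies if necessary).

Row minima are -1 and 0, so Alice's maximin is 0; column maxima are 13 and 14, so Bob's minimax is 13. These differ, so the equilibrium is in mixed strategies.
Let Alice play I with probability p. Bob is indifferent when 13p = −p + 14(1−p), giving p = 1/2.
Let Bob play r1 with probability q. Alice is indifferent when 13q − (1−q) = 14(1−q), giving q = 15/28.
The value is 13·(15/28) + (-1)·(13/28) = 13/2.

13/2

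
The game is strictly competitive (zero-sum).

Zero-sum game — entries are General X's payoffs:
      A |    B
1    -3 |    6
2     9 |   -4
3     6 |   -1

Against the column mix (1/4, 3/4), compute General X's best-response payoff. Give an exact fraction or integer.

15/4

1: (-3)·(1/4) + (6)·(3/4) = 15/4.
2: (9)·(1/4) + (-4)·(3/4) = -3/4.
3: (6)·(1/4) + (-1)·(3/4) = 3/4.
The best pure response is 1 with expected payoff 15/4.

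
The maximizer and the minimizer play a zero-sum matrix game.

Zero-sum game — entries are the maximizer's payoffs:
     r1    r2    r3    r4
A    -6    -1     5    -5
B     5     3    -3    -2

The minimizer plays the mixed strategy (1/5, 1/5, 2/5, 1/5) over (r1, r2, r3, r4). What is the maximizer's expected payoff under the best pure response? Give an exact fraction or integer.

0

A: (-6)·(1/5) + (-1)·(1/5) + (5)·(2/5) + (-5)·(1/5) = -2/5.
B: (5)·(1/5) + (3)·(1/5) + (-3)·(2/5) + (-2)·(1/5) = 0.
The best pure response is B with expected payoff 0.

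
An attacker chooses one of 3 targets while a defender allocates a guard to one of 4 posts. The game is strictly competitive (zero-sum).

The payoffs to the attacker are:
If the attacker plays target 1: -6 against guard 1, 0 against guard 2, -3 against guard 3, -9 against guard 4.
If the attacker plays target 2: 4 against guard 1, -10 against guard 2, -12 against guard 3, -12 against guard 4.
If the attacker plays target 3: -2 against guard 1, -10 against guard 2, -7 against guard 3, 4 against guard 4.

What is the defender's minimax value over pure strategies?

-3

The worst case (largest entry) in each column is guard 1: 4, guard 2: 0, guard 3: -3, guard 4: 4.
The best (smallest) of these is -3.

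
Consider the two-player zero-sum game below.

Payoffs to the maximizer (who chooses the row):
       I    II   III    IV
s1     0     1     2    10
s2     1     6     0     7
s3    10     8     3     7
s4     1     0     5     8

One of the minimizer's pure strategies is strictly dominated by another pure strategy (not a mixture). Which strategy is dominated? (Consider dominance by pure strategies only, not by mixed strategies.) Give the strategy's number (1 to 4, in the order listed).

The minimizer prefers columns that give the maximizer less. Compare IV with III: 2 < 10, 0 < 7, 3 < 7, 5 < 8.
So III strictly dominates IV for the minimizer; IV is strictly dominated.

4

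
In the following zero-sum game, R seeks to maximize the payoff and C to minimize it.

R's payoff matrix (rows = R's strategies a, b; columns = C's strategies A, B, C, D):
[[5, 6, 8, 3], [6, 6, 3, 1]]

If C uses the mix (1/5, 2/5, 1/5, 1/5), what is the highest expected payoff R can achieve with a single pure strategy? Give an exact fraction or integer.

a: (5)·(1/5) + (6)·(2/5) + (8)·(1/5) + (3)·(1/5) = 28/5.
b: (6)·(1/5) + (6)·(2/5) + (3)·(1/5) + (1)·(1/5) = 22/5.
The best pure response is a with expected payoff 28/5.

28/5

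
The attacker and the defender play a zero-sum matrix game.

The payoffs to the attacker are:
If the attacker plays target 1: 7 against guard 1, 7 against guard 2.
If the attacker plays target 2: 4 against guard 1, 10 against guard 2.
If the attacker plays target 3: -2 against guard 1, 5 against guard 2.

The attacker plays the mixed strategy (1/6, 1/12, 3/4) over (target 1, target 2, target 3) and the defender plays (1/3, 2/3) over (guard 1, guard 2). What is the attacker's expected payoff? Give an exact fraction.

23/6

Against (1/3, 2/3), each row's expected payoff is target 1: 7; target 2: 8; target 3: 8/3.
Taking the (1/6, 1/12, 3/4)-weighted average: (1/6)·(7) + (1/12)·(8) + (3/4)·(8/3) = 23/6.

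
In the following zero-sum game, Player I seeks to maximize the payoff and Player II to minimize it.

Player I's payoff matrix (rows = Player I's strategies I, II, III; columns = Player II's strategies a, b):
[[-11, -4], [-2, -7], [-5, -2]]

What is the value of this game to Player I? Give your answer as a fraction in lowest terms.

Row I is strictly dominated by row III, so Player I never plays it.
The remaining 2×2 game on (II, III) × (a, b) has no saddle point. Let Player I play II with probability p; indifference gives −2p − 5(1−p) = −7p − 2(1−p), so p = 3/8.
Similarly Player II's optimal q on a is 5/8, and the value is -2·(5/8) + (-7)·(3/8) = -31/8.

-31/8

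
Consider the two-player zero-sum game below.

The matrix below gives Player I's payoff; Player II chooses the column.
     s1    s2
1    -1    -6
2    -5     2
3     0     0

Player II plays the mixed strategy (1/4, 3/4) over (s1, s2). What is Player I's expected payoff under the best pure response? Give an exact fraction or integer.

1/4

1: (-1)·(1/4) + (-6)·(3/4) = -19/4.
2: (-5)·(1/4) + (2)·(3/4) = 1/4.
3: (0)·(1/4) + (0)·(3/4) = 0.
The best pure response is 2 with expected payoff 1/4.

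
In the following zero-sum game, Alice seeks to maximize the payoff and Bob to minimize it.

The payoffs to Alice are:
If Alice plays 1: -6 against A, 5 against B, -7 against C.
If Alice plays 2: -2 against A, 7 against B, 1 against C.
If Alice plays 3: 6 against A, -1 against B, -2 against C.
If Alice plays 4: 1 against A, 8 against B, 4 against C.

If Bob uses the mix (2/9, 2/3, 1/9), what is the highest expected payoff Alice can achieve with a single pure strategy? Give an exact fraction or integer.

1: (-6)·(2/9) + (5)·(2/3) + (-7)·(1/9) = 11/9.
2: (-2)·(2/9) + (7)·(2/3) + (1)·(1/9) = 13/3.
3: (6)·(2/9) + (-1)·(2/3) + (-2)·(1/9) = 4/9.
4: (1)·(2/9) + (8)·(2/3) + (4)·(1/9) = 6.
The best pure response is 4 with expected payoff 6.

6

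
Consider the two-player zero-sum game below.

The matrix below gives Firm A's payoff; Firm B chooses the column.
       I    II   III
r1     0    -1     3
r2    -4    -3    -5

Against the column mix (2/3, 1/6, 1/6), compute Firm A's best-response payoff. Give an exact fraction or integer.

r1: (0)·(2/3) + (-1)·(1/6) + (3)·(1/6) = 1/3.
r2: (-4)·(2/3) + (-3)·(1/6) + (-5)·(1/6) = -4.
The best pure response is r1 with expected payoff 1/3.

1/3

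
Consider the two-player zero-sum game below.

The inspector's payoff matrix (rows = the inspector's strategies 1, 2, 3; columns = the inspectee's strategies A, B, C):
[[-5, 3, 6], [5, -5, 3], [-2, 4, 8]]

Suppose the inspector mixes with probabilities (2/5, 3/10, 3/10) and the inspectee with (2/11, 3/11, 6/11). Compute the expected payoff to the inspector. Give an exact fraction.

347/110

Against (2/11, 3/11, 6/11), each row's expected payoff is 1: 35/11; 2: 13/11; 3: 56/11.
Taking the (2/5, 3/10, 3/10)-weighted average: (2/5)·(35/11) + (3/10)·(13/11) + (3/10)·(56/11) = 347/110.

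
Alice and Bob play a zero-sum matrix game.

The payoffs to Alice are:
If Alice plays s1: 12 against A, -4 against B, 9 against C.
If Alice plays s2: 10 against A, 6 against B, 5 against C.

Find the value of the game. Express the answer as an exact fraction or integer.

Column A is strictly dominated by C for Bob (it gives Alice more in every row).
The remaining 2×2 game on (s1, s2) × (B, C) has no saddle point. Let Alice play s1 with probability p; indifference gives −4p + 6(1−p) = 9p + 5(1−p), so p = 1/14.
Similarly Bob's optimal q on B is 2/7, and the value is -4·(2/7) + (9)·(5/7) = 37/7.

37/7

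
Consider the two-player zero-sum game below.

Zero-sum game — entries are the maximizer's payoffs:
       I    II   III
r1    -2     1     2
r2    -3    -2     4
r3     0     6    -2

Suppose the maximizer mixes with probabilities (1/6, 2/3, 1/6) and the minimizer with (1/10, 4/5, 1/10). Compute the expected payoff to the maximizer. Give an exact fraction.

Against (1/10, 4/5, 1/10), each row's expected payoff is r1: 4/5; r2: -3/2; r3: 23/5.
Taking the (1/6, 2/3, 1/6)-weighted average: (1/6)·(4/5) + (2/3)·(-3/2) + (1/6)·(23/5) = -1/10.

-1/10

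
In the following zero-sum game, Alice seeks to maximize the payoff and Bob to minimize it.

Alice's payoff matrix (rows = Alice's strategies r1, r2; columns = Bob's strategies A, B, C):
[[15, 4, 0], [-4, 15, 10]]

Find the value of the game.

150/29

Column B is strictly dominated by C for Bob (it gives Alice more in every row).
The remaining 2×2 game on (r1, r2) × (A, C) has no saddle point. Let Alice play r1 with probability p; indifference gives 15p − 4(1−p) = 10(1−p), so p = 14/29.
Similarly Bob's optimal q on A is 10/29, and the value is 15·(10/29) + (0)·(19/29) = 150/29.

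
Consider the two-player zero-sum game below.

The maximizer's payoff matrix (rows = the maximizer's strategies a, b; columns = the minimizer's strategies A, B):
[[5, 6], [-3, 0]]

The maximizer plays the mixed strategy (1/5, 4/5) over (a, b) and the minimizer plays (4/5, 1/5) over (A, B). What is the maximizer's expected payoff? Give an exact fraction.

-22/25

Against (4/5, 1/5), each row's expected payoff is a: 26/5; b: -12/5.
Taking the (1/5, 4/5)-weighted average: (1/5)·(26/5) + (4/5)·(-12/5) = -22/25.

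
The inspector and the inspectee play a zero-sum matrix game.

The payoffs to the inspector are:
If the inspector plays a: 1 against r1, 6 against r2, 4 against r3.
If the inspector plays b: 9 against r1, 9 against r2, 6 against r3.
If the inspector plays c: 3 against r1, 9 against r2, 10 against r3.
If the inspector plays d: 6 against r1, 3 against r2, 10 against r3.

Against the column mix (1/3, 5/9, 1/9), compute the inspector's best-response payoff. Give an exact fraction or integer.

a: (1)·(1/3) + (6)·(5/9) + (4)·(1/9) = 37/9.
b: (9)·(1/3) + (9)·(5/9) + (6)·(1/9) = 26/3.
c: (3)·(1/3) + (9)·(5/9) + (10)·(1/9) = 64/9.
d: (6)·(1/3) + (3)·(5/9) + (10)·(1/9) = 43/9.
The best pure response is b with expected payoff 26/3.

26/3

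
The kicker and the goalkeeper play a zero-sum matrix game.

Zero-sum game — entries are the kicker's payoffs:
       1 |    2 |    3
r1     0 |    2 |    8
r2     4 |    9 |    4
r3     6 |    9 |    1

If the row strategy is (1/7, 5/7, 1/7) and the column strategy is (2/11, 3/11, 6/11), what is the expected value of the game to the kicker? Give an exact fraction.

394/77

Against (2/11, 3/11, 6/11), each row's expected payoff is r1: 54/11; r2: 59/11; r3: 45/11.
Taking the (1/7, 5/7, 1/7)-weighted average: (1/7)·(54/11) + (5/7)·(59/11) + (1/7)·(45/11) = 394/77.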